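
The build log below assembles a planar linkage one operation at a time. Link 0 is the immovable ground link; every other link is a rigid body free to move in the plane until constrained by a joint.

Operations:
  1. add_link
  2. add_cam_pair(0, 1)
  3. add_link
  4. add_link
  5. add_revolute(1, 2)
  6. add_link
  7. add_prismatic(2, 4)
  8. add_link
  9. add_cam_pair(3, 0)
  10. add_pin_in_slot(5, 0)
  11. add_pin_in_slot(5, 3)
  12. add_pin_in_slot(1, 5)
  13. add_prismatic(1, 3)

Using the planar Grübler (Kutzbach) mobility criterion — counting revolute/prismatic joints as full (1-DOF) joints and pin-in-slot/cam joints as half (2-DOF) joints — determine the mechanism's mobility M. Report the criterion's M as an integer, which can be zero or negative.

[1;0;0] (link 0 is ground)
L+ [2;0;0]
C(0,1)∈J2 [2;0;1]
L+ [3;0;1]
L+ [4;0;1]
R(1,2)∈J1 [4;1;1]
L+ [5;1;1]
P(2,4)∈J1 [5;2;1]
L+ [6;2;1]
C(3,0)∈J2 [6;2;2]
PS(5,0)∈J2 [6;2;3]
PS(5,3)∈J2 [6;2;4]
PS(1,5)∈J2 [6;2;5]
P(1,3)∈J1 [6;3;5]
mobility = 15 − 6 − 5 = 4

M = 4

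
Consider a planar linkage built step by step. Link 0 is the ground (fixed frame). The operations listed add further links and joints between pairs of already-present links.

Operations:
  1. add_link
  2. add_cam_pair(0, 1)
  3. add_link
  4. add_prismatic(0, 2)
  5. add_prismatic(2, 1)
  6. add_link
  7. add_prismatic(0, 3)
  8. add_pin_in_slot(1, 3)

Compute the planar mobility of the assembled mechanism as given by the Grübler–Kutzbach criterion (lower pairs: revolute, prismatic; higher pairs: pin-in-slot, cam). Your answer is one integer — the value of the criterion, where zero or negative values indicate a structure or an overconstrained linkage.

ground; <1,0,0>
#1 <2,0,0>
C:0↔1 J2 <2,0,1>
#2 <3,0,1>
P:0↔2 J1 <3,1,1>
P:2↔1 J1 <3,2,1>
#3 <4,2,1>
P:0↔3 J1 <4,3,1>
PS:1↔3 J2 <4,3,2>
3×3 − 2×3 − 1×2 = 1

M = 1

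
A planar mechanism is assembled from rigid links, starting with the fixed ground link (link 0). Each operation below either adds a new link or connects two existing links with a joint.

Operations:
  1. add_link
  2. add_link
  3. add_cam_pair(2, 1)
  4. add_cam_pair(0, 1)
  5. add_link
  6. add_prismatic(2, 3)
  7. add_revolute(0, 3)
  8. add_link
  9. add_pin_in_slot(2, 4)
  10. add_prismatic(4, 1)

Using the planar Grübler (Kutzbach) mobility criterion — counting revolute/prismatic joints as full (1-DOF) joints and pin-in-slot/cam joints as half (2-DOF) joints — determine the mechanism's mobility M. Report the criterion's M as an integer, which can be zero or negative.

M = 3

ground; <1,0,0>
#1 <2,0,0>
#2 <3,0,0>
C:2↔1 J2 <3,0,1>
C:0↔1 J2 <3,0,2>
#3 <4,0,2>
P:2↔3 J1 <4,1,2>
R:0↔3 J1 <4,2,2>
#4 <5,2,2>
PS:2↔4 J2 <5,2,3>
P:4↔1 J1 <5,3,3>
3×4 − 2×3 − 1×3 = 3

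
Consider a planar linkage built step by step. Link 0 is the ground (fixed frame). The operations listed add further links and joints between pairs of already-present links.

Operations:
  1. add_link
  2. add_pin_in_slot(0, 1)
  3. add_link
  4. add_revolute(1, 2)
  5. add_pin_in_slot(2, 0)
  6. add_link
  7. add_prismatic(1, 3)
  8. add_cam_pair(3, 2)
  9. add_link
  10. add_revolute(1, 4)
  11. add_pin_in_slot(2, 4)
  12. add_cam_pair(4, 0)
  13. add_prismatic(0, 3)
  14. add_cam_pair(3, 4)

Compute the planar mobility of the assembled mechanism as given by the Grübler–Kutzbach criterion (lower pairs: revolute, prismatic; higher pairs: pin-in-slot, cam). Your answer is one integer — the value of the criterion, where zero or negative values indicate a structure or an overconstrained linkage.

M = -2

L=1 J1=0 J2=0
add link → L=2 J1=0 J2=0
PS@0,1 dof=2 J2 → L=2 J1=0 J2=1
add link → L=3 J1=0 J2=1
R@1,2 dof=1 J1 → L=3 J1=1 J2=1
PS@2,0 dof=2 J2 → L=3 J1=1 J2=2
add link → L=4 J1=1 J2=2
P@1,3 dof=1 J1 → L=4 J1=2 J2=2
C@3,2 dof=2 J2 → L=4 J1=2 J2=3
add link → L=5 J1=2 J2=3
R@1,4 dof=1 J1 → L=5 J1=3 J2=3
PS@2,4 dof=2 J2 → L=5 J1=3 J2=4
C@4,0 dof=2 J2 → L=5 J1=3 J2=5
P@0,3 dof=1 J1 → L=5 J1=4 J2=5
C@3,4 dof=2 J2 → L=5 J1=4 J2=6
M=3(L−1)−2J1−J2=3·4−2·4−6=-2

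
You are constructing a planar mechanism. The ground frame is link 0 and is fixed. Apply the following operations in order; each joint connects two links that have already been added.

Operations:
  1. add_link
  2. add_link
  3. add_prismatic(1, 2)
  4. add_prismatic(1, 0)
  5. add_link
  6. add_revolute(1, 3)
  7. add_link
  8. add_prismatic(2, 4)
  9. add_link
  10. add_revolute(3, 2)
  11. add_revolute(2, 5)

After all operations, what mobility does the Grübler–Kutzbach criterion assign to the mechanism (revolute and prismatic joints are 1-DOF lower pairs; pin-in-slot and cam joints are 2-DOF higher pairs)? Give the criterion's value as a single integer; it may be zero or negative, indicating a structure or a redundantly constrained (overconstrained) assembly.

(L,J1,J2)=(1,0,0); link0 fixed
link1: (2,0,0)
link2: (3,0,0)
P 1-2 [J1]: (3,1,0)
P 1-0 [J1]: (3,2,0)
link3: (4,2,0)
R 1-3 [J1]: (4,3,0)
link4: (5,3,0)
P 2-4 [J1]: (5,4,0)
link5: (6,4,0)
R 3-2 [J1]: (6,5,0)
R 2-5 [J1]: (6,6,0)
Grübler: 3·5 − 2·6 − 0 = 3

M = 3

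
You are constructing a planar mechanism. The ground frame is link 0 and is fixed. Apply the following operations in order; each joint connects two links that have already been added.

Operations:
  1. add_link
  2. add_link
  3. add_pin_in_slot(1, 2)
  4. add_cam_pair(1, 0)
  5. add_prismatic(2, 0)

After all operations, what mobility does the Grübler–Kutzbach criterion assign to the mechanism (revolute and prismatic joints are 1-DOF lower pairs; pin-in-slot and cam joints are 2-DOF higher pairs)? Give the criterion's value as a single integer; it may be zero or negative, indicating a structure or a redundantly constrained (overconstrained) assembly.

(L,J1,J2)=(1,0,0); link0 fixed
link1: (2,0,0)
link2: (3,0,0)
PS 1-2 [J2]: (3,0,1)
C 1-0 [J2]: (3,0,2)
P 2-0 [J1]: (3,1,2)
Grübler: 3·2 − 2·1 − 2 = 2

M = 2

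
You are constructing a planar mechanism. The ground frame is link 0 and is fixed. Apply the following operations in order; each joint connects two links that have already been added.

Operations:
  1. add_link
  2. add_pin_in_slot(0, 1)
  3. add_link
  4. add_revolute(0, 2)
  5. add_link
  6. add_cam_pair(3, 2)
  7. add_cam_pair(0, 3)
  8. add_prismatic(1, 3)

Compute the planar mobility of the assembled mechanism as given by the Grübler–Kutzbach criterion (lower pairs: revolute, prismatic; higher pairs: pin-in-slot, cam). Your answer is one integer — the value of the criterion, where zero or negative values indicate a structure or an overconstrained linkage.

M = 2

link 0 = ground. State L|J1|J2 = 1|0|0
+link1  2|0|0
PS(0,1) f=2→J2  2|0|1
+link2  3|0|1
R(0,2) f=1→J1  3|1|1
+link3  4|1|1
C(3,2) f=2→J2  4|1|2
C(0,3) f=2→J2  4|1|3
P(1,3) f=1→J1  4|2|3
M = 3(4−1)−2·2−3 = 9−4−3 = 2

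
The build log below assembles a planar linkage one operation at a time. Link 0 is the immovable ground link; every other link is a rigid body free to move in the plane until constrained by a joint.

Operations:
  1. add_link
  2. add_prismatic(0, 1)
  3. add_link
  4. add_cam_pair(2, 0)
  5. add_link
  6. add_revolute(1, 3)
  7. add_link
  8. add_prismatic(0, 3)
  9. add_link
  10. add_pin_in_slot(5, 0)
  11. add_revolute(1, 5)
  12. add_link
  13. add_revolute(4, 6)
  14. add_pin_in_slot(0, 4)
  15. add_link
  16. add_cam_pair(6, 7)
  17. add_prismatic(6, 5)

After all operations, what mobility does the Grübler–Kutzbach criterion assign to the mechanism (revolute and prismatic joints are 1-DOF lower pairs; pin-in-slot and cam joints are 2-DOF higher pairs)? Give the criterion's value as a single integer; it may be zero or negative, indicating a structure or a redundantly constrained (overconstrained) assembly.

M = 5

(L,J1,J2)=(1,0,0); link0 fixed
link1: (2,0,0)
P 0-1 [J1]: (2,1,0)
link2: (3,1,0)
C 2-0 [J2]: (3,1,1)
link3: (4,1,1)
R 1-3 [J1]: (4,2,1)
link4: (5,2,1)
P 0-3 [J1]: (5,3,1)
link5: (6,3,1)
PS 5-0 [J2]: (6,3,2)
R 1-5 [J1]: (6,4,2)
link6: (7,4,2)
R 4-6 [J1]: (7,5,2)
PS 0-4 [J2]: (7,5,3)
link7: (8,5,3)
C 6-7 [J2]: (8,5,4)
P 6-5 [J1]: (8,6,4)
Grübler: 3·7 − 2·6 − 4 = 5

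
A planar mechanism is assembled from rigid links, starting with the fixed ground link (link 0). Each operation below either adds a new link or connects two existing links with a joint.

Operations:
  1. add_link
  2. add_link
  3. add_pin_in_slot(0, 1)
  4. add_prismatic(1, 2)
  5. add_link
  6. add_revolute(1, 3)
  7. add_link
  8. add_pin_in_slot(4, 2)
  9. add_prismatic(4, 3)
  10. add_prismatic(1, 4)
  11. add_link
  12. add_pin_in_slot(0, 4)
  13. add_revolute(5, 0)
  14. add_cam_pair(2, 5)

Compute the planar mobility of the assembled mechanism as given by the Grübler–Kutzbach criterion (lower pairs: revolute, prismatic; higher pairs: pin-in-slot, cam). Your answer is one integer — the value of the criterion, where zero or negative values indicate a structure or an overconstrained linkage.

M = 1

(L,J1,J2)=(1,0,0); link0 fixed
link1: (2,0,0)
link2: (3,0,0)
PS 0-1 [J2]: (3,0,1)
P 1-2 [J1]: (3,1,1)
link3: (4,1,1)
R 1-3 [J1]: (4,2,1)
link4: (5,2,1)
PS 4-2 [J2]: (5,2,2)
P 4-3 [J1]: (5,3,2)
P 1-4 [J1]: (5,4,2)
link5: (6,4,2)
PS 0-4 [J2]: (6,4,3)
R 5-0 [J1]: (6,5,3)
C 2-5 [J2]: (6,5,4)
Grübler: 3·5 − 2·5 − 4 = 1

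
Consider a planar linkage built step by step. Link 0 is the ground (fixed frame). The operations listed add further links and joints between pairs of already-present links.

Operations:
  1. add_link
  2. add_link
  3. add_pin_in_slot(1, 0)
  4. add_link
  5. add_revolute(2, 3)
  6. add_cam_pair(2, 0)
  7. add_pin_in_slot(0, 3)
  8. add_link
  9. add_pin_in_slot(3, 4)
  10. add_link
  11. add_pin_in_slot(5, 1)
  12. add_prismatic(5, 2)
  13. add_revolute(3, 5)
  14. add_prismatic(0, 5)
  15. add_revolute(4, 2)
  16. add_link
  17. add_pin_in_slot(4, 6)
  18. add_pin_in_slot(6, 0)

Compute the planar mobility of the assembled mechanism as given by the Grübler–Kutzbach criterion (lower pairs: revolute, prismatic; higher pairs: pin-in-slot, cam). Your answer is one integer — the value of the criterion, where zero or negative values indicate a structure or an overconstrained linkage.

ground; <1,0,0>
#1 <2,0,0>
#2 <3,0,0>
PS:1↔0 J2 <3,0,1>
#3 <4,0,1>
R:2↔3 J1 <4,1,1>
C:2↔0 J2 <4,1,2>
PS:0↔3 J2 <4,1,3>
#4 <5,1,3>
PS:3↔4 J2 <5,1,4>
#5 <6,1,4>
PS:5↔1 J2 <6,1,5>
P:5↔2 J1 <6,2,5>
R:3↔5 J1 <6,3,5>
P:0↔5 J1 <6,4,5>
R:4↔2 J1 <6,5,5>
#6 <7,5,5>
PS:4↔6 J2 <7,5,6>
PS:6↔0 J2 <7,5,7>
3×6 − 2×5 − 1×7 = 1

M = 1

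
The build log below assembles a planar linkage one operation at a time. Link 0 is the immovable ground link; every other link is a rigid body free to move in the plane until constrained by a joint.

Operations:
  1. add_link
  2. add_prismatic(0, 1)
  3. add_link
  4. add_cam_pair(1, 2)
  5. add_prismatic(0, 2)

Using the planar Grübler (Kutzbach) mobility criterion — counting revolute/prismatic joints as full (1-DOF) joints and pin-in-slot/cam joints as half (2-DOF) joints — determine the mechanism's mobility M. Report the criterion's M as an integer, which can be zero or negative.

M = 1

link 0 = ground. State L|J1|J2 = 1|0|0
+link1  2|0|0
P(0,1) f=1→J1  2|1|0
+link2  3|1|0
C(1,2) f=2→J2  3|1|1
P(0,2) f=1→J1  3|2|1
M = 3(3−1)−2·2−1 = 6−4−1 = 1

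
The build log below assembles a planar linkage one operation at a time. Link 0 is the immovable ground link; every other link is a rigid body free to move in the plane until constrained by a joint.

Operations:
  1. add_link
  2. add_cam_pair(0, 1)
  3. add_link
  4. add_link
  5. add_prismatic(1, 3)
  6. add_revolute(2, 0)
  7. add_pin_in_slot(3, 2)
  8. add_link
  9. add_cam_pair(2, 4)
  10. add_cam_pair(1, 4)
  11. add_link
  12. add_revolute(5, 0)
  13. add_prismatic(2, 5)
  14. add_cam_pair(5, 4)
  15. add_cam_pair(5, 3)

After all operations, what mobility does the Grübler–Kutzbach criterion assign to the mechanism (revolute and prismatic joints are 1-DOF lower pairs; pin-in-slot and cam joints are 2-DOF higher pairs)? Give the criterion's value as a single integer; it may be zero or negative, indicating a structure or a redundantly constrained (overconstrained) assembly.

M = 1

L=1 J1=0 J2=0
add link → L=2 J1=0 J2=0
C@0,1 dof=2 J2 → L=2 J1=0 J2=1
add link → L=3 J1=0 J2=1
add link → L=4 J1=0 J2=1
P@1,3 dof=1 J1 → L=4 J1=1 J2=1
R@2,0 dof=1 J1 → L=4 J1=2 J2=1
PS@3,2 dof=2 J2 → L=4 J1=2 J2=2
add link → L=5 J1=2 J2=2
C@2,4 dof=2 J2 → L=5 J1=2 J2=3
C@1,4 dof=2 J2 → L=5 J1=2 J2=4
add link → L=6 J1=2 J2=4
R@5,0 dof=1 J1 → L=6 J1=3 J2=4
P@2,5 dof=1 J1 → L=6 J1=4 J2=4
C@5,4 dof=2 J2 → L=6 J1=4 J2=5
C@5,3 dof=2 J2 → L=6 J1=4 J2=6
M=3(L−1)−2J1−J2=3·5−2·4−6=1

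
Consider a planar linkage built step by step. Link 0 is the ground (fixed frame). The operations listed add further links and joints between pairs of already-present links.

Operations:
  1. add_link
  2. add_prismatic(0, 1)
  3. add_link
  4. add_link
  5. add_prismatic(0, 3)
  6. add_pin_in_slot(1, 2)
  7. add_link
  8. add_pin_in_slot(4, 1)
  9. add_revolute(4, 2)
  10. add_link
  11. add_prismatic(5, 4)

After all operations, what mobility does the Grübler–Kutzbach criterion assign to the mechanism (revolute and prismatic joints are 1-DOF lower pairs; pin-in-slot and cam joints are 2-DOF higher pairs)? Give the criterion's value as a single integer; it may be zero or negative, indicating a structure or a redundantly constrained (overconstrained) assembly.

M = 5

(L,J1,J2)=(1,0,0); link0 fixed
link1: (2,0,0)
P 0-1 [J1]: (2,1,0)
link2: (3,1,0)
link3: (4,1,0)
P 0-3 [J1]: (4,2,0)
PS 1-2 [J2]: (4,2,1)
link4: (5,2,1)
PS 4-1 [J2]: (5,2,2)
R 4-2 [J1]: (5,3,2)
link5: (6,3,2)
P 5-4 [J1]: (6,4,2)
Grübler: 3·5 − 2·4 − 2 = 5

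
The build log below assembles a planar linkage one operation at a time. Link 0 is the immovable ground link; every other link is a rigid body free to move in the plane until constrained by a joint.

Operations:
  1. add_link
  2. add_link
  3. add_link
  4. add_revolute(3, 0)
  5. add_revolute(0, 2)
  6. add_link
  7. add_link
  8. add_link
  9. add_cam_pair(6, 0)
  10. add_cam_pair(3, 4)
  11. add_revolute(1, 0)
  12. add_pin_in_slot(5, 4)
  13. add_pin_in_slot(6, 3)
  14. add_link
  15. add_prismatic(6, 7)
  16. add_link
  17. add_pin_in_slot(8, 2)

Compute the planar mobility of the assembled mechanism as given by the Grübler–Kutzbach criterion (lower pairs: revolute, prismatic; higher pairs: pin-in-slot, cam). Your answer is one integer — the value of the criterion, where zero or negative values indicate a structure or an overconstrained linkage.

(L,J1,J2)=(1,0,0); link0 fixed
link1: (2,0,0)
link2: (3,0,0)
link3: (4,0,0)
R 3-0 [J1]: (4,1,0)
R 0-2 [J1]: (4,2,0)
link4: (5,2,0)
link5: (6,2,0)
link6: (7,2,0)
C 6-0 [J2]: (7,2,1)
C 3-4 [J2]: (7,2,2)
R 1-0 [J1]: (7,3,2)
PS 5-4 [J2]: (7,3,3)
PS 6-3 [J2]: (7,3,4)
link7: (8,3,4)
P 6-7 [J1]: (8,4,4)
link8: (9,4,4)
PS 8-2 [J2]: (9,4,5)
Grübler: 3·8 − 2·4 − 5 = 11

M = 11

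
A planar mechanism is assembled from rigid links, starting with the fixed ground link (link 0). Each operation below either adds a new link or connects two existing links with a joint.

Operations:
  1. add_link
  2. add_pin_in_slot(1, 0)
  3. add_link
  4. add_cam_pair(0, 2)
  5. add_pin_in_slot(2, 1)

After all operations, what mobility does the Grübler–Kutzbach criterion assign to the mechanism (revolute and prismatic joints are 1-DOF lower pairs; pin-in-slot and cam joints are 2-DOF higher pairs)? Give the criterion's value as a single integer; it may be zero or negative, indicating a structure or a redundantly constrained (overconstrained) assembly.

(L,J1,J2)=(1,0,0); link0 fixed
link1: (2,0,0)
PS 1-0 [J2]: (2,0,1)
link2: (3,0,1)
C 0-2 [J2]: (3,0,2)
PS 2-1 [J2]: (3,0,3)
Grübler: 3·2 − 2·0 − 3 = 3

M = 3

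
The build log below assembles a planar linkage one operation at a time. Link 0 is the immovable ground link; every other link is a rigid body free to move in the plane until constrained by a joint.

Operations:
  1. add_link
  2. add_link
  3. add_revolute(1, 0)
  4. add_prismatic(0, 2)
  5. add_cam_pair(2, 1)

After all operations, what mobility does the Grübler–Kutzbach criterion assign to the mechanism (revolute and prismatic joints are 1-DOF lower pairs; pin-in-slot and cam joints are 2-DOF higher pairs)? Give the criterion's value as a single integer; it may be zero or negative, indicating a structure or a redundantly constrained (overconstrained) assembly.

link 0 = ground. State L|J1|J2 = 1|0|0
+link1  2|0|0
+link2  3|0|0
R(1,0) f=1→J1  3|1|0
P(0,2) f=1→J1  3|2|0
C(2,1) f=2→J2  3|2|1
M = 3(3−1)−2·2−1 = 6−4−1 = 1

M = 1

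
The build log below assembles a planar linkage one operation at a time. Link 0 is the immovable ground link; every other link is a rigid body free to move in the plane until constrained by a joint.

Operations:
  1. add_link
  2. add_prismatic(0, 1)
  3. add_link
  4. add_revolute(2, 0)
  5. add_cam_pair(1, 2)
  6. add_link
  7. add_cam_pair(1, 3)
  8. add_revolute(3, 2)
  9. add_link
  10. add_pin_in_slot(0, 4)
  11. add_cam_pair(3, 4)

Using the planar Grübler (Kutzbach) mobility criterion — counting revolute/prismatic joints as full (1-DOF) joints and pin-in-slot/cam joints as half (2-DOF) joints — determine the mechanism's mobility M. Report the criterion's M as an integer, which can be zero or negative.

(L,J1,J2)=(1,0,0); link0 fixed
link1: (2,0,0)
P 0-1 [J1]: (2,1,0)
link2: (3,1,0)
R 2-0 [J1]: (3,2,0)
C 1-2 [J2]: (3,2,1)
link3: (4,2,1)
C 1-3 [J2]: (4,2,2)
R 3-2 [J1]: (4,3,2)
link4: (5,3,2)
PS 0-4 [J2]: (5,3,3)
C 3-4 [J2]: (5,3,4)
Grübler: 3·4 − 2·3 − 4 = 2

M = 2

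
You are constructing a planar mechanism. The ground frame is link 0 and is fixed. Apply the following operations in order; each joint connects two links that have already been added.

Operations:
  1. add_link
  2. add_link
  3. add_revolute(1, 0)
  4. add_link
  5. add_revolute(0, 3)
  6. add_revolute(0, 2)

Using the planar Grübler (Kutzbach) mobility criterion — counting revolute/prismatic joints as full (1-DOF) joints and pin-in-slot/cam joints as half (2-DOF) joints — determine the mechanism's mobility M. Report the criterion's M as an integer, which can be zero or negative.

M = 3

link 0 = ground. State L|J1|J2 = 1|0|0
+link1  2|0|0
+link2  3|0|0
R(1,0) f=1→J1  3|1|0
+link3  4|1|0
R(0,3) f=1→J1  4|2|0
R(0,2) f=1→J1  4|3|0
M = 3(4−1)−2·3−0 = 9−6−0 = 3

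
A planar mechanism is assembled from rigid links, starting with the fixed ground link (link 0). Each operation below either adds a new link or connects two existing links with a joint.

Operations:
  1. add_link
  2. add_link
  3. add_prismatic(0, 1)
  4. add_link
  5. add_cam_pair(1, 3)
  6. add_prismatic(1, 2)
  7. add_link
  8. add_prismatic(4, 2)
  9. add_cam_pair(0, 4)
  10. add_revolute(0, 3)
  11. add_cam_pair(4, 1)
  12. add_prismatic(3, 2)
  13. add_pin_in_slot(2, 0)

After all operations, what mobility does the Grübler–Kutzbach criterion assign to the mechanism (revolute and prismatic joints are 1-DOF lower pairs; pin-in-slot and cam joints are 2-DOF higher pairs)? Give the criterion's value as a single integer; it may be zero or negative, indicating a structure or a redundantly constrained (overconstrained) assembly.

L=1 J1=0 J2=0
add link → L=2 J1=0 J2=0
add link → L=3 J1=0 J2=0
P@0,1 dof=1 J1 → L=3 J1=1 J2=0
add link → L=4 J1=1 J2=0
C@1,3 dof=2 J2 → L=4 J1=1 J2=1
P@1,2 dof=1 J1 → L=4 J1=2 J2=1
add link → L=5 J1=2 J2=1
P@4,2 dof=1 J1 → L=5 J1=3 J2=1
C@0,4 dof=2 J2 → L=5 J1=3 J2=2
R@0,3 dof=1 J1 → L=5 J1=4 J2=2
C@4,1 dof=2 J2 → L=5 J1=4 J2=3
P@3,2 dof=1 J1 → L=5 J1=5 J2=3
PS@2,0 dof=2 J2 → L=5 J1=5 J2=4
M=3(L−1)−2J1−J2=3·4−2·5−4=-2

M = -2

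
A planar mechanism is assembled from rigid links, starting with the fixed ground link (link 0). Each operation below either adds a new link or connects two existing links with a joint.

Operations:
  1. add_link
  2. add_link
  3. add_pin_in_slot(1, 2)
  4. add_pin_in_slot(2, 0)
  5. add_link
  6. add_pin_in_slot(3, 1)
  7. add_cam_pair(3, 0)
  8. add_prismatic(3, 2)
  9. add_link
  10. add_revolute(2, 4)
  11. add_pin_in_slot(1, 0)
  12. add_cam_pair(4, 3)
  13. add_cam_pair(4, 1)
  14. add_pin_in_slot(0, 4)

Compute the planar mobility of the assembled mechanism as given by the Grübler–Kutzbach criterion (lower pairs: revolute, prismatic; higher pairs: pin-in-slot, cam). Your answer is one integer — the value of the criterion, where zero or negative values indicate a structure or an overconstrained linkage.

link 0 = ground. State L|J1|J2 = 1|0|0
+link1  2|0|0
+link2  3|0|0
PS(1,2) f=2→J2  3|0|1
PS(2,0) f=2→J2  3|0|2
+link3  4|0|2
PS(3,1) f=2→J2  4|0|3
C(3,0) f=2→J2  4|0|4
P(3,2) f=1→J1  4|1|4
+link4  5|1|4
R(2,4) f=1→J1  5|2|4
PS(1,0) f=2→J2  5|2|5
C(4,3) f=2→J2  5|2|6
C(4,1) f=2→J2  5|2|7
PS(0,4) f=2→J2  5|2|8
M = 3(5−1)−2·2−8 = 12−4−8 = 0

M = 0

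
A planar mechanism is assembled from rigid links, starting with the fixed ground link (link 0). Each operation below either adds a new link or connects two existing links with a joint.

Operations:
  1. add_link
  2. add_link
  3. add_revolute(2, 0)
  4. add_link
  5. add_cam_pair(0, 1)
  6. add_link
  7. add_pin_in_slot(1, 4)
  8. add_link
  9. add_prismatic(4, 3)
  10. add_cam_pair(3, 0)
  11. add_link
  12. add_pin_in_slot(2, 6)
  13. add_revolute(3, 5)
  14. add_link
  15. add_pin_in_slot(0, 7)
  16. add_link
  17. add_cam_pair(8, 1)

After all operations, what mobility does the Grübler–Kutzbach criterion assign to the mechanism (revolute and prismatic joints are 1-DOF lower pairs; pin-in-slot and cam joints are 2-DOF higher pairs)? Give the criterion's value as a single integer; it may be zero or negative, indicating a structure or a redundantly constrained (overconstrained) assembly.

M = 12

(L,J1,J2)=(1,0,0); link0 fixed
link1: (2,0,0)
link2: (3,0,0)
R 2-0 [J1]: (3,1,0)
link3: (4,1,0)
C 0-1 [J2]: (4,1,1)
link4: (5,1,1)
PS 1-4 [J2]: (5,1,2)
link5: (6,1,2)
P 4-3 [J1]: (6,2,2)
C 3-0 [J2]: (6,2,3)
link6: (7,2,3)
PS 2-6 [J2]: (7,2,4)
R 3-5 [J1]: (7,3,4)
link7: (8,3,4)
PS 0-7 [J2]: (8,3,5)
link8: (9,3,5)
C 8-1 [J2]: (9,3,6)
Grübler: 3·8 − 2·3 − 6 = 12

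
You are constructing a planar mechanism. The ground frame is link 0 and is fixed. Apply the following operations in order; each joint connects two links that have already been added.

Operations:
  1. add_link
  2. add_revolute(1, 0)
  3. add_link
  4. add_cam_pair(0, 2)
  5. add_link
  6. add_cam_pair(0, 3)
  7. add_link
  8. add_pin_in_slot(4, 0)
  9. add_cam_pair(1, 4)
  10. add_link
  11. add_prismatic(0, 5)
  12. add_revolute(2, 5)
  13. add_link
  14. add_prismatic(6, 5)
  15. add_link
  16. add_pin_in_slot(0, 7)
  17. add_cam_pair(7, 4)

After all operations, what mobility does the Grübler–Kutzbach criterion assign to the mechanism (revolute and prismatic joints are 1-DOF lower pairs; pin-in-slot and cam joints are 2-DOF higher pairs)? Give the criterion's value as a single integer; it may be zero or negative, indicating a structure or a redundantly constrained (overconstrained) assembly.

M = 7

(L,J1,J2)=(1,0,0); link0 fixed
link1: (2,0,0)
R 1-0 [J1]: (2,1,0)
link2: (3,1,0)
C 0-2 [J2]: (3,1,1)
link3: (4,1,1)
C 0-3 [J2]: (4,1,2)
link4: (5,1,2)
PS 4-0 [J2]: (5,1,3)
C 1-4 [J2]: (5,1,4)
link5: (6,1,4)
P 0-5 [J1]: (6,2,4)
R 2-5 [J1]: (6,3,4)
link6: (7,3,4)
P 6-5 [J1]: (7,4,4)
link7: (8,4,4)
PS 0-7 [J2]: (8,4,5)
C 7-4 [J2]: (8,4,6)
Grübler: 3·7 − 2·4 − 6 = 7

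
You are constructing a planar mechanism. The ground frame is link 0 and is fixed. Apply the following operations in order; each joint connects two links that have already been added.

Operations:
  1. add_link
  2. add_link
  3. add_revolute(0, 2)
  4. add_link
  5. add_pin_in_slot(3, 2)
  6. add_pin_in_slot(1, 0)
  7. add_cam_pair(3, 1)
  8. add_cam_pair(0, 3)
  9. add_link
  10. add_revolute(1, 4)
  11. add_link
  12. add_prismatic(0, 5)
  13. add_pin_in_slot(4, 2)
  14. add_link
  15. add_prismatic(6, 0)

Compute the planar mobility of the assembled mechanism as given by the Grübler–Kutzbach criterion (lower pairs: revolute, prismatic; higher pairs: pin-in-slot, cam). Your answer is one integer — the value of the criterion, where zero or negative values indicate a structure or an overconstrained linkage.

[1;0;0] (link 0 is ground)
L+ [2;0;0]
L+ [3;0;0]
R(0,2)∈J1 [3;1;0]
L+ [4;1;0]
PS(3,2)∈J2 [4;1;1]
PS(1,0)∈J2 [4;1;2]
C(3,1)∈J2 [4;1;3]
C(0,3)∈J2 [4;1;4]
L+ [5;1;4]
R(1,4)∈J1 [5;2;4]
L+ [6;2;4]
P(0,5)∈J1 [6;3;4]
PS(4,2)∈J2 [6;3;5]
L+ [7;3;5]
P(6,0)∈J1 [7;4;5]
mobility = 18 − 8 − 5 = 5

M = 5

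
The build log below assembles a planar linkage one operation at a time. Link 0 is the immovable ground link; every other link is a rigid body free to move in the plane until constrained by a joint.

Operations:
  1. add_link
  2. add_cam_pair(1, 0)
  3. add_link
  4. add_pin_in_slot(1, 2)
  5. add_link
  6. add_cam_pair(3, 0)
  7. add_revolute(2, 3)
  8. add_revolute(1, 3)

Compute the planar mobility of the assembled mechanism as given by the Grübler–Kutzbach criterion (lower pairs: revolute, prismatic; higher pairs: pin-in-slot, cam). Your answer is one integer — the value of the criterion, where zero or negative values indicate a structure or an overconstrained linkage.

M = 2

L=1 J1=0 J2=0
add link → L=2 J1=0 J2=0
C@1,0 dof=2 J2 → L=2 J1=0 J2=1
add link → L=3 J1=0 J2=1
PS@1,2 dof=2 J2 → L=3 J1=0 J2=2
add link → L=4 J1=0 J2=2
C@3,0 dof=2 J2 → L=4 J1=0 J2=3
R@2,3 dof=1 J1 → L=4 J1=1 J2=3
R@1,3 dof=1 J1 → L=4 J1=2 J2=3
M=3(L−1)−2J1−J2=3·3−2·2−3=2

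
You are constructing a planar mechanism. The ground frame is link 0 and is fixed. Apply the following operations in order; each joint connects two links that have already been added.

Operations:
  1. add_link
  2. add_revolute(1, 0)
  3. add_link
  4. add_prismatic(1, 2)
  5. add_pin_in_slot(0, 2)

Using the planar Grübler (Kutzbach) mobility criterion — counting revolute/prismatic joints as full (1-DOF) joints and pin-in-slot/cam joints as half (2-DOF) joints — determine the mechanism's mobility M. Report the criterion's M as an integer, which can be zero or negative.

[1;0;0] (link 0 is ground)
L+ [2;0;0]
R(1,0)∈J1 [2;1;0]
L+ [3;1;0]
P(1,2)∈J1 [3;2;0]
PS(0,2)∈J2 [3;2;1]
mobility = 6 − 4 − 1 = 1

M = 1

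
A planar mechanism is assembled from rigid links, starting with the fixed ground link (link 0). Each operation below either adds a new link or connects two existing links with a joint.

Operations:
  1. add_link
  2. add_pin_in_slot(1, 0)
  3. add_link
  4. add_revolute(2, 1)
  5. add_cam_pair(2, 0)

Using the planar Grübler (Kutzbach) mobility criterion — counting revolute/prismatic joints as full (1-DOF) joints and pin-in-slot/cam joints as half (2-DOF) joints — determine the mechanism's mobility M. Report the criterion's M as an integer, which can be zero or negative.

M = 2

L=1 J1=0 J2=0
add link → L=2 J1=0 J2=0
PS@1,0 dof=2 J2 → L=2 J1=0 J2=1
add link → L=3 J1=0 J2=1
R@2,1 dof=1 J1 → L=3 J1=1 J2=1
C@2,0 dof=2 J2 → L=3 J1=1 J2=2
M=3(L−1)−2J1−J2=3·2−2·1−2=2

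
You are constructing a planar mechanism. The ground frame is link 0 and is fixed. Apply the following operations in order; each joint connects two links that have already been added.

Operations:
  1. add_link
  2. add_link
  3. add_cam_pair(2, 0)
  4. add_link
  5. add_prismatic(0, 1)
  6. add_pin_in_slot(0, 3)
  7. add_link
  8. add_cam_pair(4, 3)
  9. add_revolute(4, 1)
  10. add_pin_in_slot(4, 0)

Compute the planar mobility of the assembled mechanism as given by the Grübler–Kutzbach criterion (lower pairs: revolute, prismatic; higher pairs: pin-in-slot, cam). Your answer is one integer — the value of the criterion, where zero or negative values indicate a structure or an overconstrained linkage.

M = 4

L=1 J1=0 J2=0
add link → L=2 J1=0 J2=0
add link → L=3 J1=0 J2=0
C@2,0 dof=2 J2 → L=3 J1=0 J2=1
add link → L=4 J1=0 J2=1
P@0,1 dof=1 J1 → L=4 J1=1 J2=1
PS@0,3 dof=2 J2 → L=4 J1=1 J2=2
add link → L=5 J1=1 J2=2
C@4,3 dof=2 J2 → L=5 J1=1 J2=3
R@4,1 dof=1 J1 → L=5 J1=2 J2=3
PS@4,0 dof=2 J2 → L=5 J1=2 J2=4
M=3(L−1)−2J1−J2=3·4−2·2−4=4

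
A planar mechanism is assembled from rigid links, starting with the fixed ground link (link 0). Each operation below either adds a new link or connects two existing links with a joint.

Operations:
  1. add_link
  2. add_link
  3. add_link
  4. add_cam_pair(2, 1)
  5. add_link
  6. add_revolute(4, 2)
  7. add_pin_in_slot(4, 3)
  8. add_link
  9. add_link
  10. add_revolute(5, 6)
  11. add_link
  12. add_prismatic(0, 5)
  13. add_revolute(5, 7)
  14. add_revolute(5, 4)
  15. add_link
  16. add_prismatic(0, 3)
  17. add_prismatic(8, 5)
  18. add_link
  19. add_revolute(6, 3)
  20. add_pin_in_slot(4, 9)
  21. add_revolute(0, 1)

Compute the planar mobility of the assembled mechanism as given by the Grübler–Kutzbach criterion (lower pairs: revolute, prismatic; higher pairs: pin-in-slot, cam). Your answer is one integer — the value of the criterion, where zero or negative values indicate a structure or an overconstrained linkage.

M = 6

[1;0;0] (link 0 is ground)
L+ [2;0;0]
L+ [3;0;0]
L+ [4;0;0]
C(2,1)∈J2 [4;0;1]
L+ [5;0;1]
R(4,2)∈J1 [5;1;1]
PS(4,3)∈J2 [5;1;2]
L+ [6;1;2]
L+ [7;1;2]
R(5,6)∈J1 [7;2;2]
L+ [8;2;2]
P(0,5)∈J1 [8;3;2]
R(5,7)∈J1 [8;4;2]
R(5,4)∈J1 [8;5;2]
L+ [9;5;2]
P(0,3)∈J1 [9;6;2]
P(8,5)∈J1 [9;7;2]
L+ [10;7;2]
R(6,3)∈J1 [10;8;2]
PS(4,9)∈J2 [10;8;3]
R(0,1)∈J1 [10;9;3]
mobility = 27 − 18 − 3 = 6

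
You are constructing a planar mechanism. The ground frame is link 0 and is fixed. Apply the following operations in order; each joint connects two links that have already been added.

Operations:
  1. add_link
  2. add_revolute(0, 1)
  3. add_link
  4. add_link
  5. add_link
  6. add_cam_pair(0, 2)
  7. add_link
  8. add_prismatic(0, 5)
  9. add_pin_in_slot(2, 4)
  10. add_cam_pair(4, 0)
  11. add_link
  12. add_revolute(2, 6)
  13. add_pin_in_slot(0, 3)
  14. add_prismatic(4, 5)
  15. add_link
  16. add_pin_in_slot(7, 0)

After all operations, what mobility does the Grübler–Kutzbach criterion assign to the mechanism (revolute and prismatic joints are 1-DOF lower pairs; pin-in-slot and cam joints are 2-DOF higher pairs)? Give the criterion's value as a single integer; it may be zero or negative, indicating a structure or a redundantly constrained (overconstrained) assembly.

M = 8

link 0 = ground. State L|J1|J2 = 1|0|0
+link1  2|0|0
R(0,1) f=1→J1  2|1|0
+link2  3|1|0
+link3  4|1|0
+link4  5|1|0
C(0,2) f=2→J2  5|1|1
+link5  6|1|1
P(0,5) f=1→J1  6|2|1
PS(2,4) f=2→J2  6|2|2
C(4,0) f=2→J2  6|2|3
+link6  7|2|3
R(2,6) f=1→J1  7|3|3
PS(0,3) f=2→J2  7|3|4
P(4,5) f=1→J1  7|4|4
+link7  8|4|4
PS(7,0) f=2→J2  8|4|5
M = 3(8−1)−2·4−5 = 21−8−5 = 8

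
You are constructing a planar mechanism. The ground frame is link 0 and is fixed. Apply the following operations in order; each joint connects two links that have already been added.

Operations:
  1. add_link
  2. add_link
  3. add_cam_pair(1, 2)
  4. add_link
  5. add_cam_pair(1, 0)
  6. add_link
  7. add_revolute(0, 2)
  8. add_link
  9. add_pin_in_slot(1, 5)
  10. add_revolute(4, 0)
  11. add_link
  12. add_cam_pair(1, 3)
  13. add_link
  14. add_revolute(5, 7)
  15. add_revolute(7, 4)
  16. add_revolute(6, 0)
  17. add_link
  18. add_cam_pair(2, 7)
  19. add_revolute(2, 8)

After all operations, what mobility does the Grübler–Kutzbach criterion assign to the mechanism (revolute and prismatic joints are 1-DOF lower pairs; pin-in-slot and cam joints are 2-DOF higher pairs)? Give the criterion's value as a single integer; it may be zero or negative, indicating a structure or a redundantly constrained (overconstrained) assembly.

M = 7

link 0 = ground. State L|J1|J2 = 1|0|0
+link1  2|0|0
+link2  3|0|0
C(1,2) f=2→J2  3|0|1
+link3  4|0|1
C(1,0) f=2→J2  4|0|2
+link4  5|0|2
R(0,2) f=1→J1  5|1|2
+link5  6|1|2
PS(1,5) f=2→J2  6|1|3
R(4,0) f=1→J1  6|2|3
+link6  7|2|3
C(1,3) f=2→J2  7|2|4
+link7  8|2|4
R(5,7) f=1→J1  8|3|4
R(7,4) f=1→J1  8|4|4
R(6,0) f=1→J1  8|5|4
+link8  9|5|4
C(2,7) f=2→J2  9|5|5
R(2,8) f=1→J1  9|6|5
M = 3(9−1)−2·6−5 = 24−12−5 = 7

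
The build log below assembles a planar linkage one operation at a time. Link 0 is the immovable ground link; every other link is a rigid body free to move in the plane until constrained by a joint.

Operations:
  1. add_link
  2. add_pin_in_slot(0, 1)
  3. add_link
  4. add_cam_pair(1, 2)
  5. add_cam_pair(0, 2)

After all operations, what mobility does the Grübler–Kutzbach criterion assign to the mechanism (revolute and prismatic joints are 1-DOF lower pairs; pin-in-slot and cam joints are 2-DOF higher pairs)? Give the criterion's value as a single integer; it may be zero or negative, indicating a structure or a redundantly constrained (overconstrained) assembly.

ground; <1,0,0>
#1 <2,0,0>
PS:0↔1 J2 <2,0,1>
#2 <3,0,1>
C:1↔2 J2 <3,0,2>
C:0↔2 J2 <3,0,3>
3×2 − 2×0 − 1×3 = 3

M = 3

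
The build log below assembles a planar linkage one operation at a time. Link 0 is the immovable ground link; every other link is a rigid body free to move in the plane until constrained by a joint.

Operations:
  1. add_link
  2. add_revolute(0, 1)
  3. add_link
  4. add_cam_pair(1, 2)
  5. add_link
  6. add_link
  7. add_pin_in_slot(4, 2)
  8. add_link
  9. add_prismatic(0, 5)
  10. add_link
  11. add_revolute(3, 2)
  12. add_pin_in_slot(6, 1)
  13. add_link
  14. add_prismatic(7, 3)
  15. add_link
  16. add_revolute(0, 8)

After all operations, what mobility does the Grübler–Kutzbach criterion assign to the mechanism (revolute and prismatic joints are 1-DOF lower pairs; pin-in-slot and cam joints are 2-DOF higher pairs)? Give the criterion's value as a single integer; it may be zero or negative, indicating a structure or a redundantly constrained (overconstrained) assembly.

ground; <1,0,0>
#1 <2,0,0>
R:0↔1 J1 <2,1,0>
#2 <3,1,0>
C:1↔2 J2 <3,1,1>
#3 <4,1,1>
#4 <5,1,1>
PS:4↔2 J2 <5,1,2>
#5 <6,1,2>
P:0↔5 J1 <6,2,2>
#6 <7,2,2>
R:3↔2 J1 <7,3,2>
PS:6↔1 J2 <7,3,3>
#7 <8,3,3>
P:7↔3 J1 <8,4,3>
#8 <9,4,3>
R:0↔8 J1 <9,5,3>
3×8 − 2×5 − 1×3 = 11

M = 11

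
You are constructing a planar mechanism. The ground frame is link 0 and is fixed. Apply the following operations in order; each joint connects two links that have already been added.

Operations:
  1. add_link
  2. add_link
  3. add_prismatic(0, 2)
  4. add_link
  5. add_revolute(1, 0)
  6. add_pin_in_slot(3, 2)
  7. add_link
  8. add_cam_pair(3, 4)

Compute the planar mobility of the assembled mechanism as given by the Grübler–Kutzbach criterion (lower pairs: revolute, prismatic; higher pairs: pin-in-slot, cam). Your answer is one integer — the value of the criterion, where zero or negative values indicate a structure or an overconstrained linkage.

M = 6

(L,J1,J2)=(1,0,0); link0 fixed
link1: (2,0,0)
link2: (3,0,0)
P 0-2 [J1]: (3,1,0)
link3: (4,1,0)
R 1-0 [J1]: (4,2,0)
PS 3-2 [J2]: (4,2,1)
link4: (5,2,1)
C 3-4 [J2]: (5,2,2)
Grübler: 3·4 − 2·2 − 2 = 6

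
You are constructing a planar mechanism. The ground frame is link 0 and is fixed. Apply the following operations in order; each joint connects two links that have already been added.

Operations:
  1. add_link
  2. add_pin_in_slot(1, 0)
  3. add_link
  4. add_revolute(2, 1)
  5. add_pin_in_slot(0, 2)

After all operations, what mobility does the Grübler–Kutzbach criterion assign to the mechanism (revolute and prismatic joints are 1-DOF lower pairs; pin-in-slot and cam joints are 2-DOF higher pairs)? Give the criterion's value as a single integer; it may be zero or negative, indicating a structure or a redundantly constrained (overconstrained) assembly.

link 0 = ground. State L|J1|J2 = 1|0|0
+link1  2|0|0
PS(1,0) f=2→J2  2|0|1
+link2  3|0|1
R(2,1) f=1→J1  3|1|1
PS(0,2) f=2→J2  3|1|2
M = 3(3−1)−2·1−2 = 6−2−2 = 2

M = 2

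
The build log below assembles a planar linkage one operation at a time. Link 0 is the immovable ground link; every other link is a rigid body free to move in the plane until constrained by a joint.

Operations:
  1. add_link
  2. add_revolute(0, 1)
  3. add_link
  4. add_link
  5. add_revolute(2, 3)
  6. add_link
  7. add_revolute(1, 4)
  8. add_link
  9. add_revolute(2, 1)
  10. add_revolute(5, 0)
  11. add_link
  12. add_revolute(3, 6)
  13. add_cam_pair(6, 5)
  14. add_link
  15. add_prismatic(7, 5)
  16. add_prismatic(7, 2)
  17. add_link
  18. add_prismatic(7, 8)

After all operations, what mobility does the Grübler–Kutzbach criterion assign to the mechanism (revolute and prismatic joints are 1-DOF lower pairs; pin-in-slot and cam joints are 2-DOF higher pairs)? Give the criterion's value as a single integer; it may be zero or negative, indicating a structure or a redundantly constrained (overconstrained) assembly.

M = 5

(L,J1,J2)=(1,0,0); link0 fixed
link1: (2,0,0)
R 0-1 [J1]: (2,1,0)
link2: (3,1,0)
link3: (4,1,0)
R 2-3 [J1]: (4,2,0)
link4: (5,2,0)
R 1-4 [J1]: (5,3,0)
link5: (6,3,0)
R 2-1 [J1]: (6,4,0)
R 5-0 [J1]: (6,5,0)
link6: (7,5,0)
R 3-6 [J1]: (7,6,0)
C 6-5 [J2]: (7,6,1)
link7: (8,6,1)
P 7-5 [J1]: (8,7,1)
P 7-2 [J1]: (8,8,1)
link8: (9,8,1)
P 7-8 [J1]: (9,9,1)
Grübler: 3·8 − 2·9 − 1 = 5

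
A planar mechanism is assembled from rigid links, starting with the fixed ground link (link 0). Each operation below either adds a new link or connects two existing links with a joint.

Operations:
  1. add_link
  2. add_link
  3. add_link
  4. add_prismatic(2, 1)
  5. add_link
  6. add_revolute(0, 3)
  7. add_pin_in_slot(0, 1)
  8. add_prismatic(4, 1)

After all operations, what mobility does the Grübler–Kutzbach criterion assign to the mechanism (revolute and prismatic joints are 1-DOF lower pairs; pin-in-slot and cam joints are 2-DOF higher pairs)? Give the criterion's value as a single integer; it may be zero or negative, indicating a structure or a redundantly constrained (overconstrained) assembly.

L=1 J1=0 J2=0
add link → L=2 J1=0 J2=0
add link → L=3 J1=0 J2=0
add link → L=4 J1=0 J2=0
P@2,1 dof=1 J1 → L=4 J1=1 J2=0
add link → L=5 J1=1 J2=0
R@0,3 dof=1 J1 → L=5 J1=2 J2=0
PS@0,1 dof=2 J2 → L=5 J1=2 J2=1
P@4,1 dof=1 J1 → L=5 J1=3 J2=1
M=3(L−1)−2J1−J2=3·4−2·3−1=5

M = 5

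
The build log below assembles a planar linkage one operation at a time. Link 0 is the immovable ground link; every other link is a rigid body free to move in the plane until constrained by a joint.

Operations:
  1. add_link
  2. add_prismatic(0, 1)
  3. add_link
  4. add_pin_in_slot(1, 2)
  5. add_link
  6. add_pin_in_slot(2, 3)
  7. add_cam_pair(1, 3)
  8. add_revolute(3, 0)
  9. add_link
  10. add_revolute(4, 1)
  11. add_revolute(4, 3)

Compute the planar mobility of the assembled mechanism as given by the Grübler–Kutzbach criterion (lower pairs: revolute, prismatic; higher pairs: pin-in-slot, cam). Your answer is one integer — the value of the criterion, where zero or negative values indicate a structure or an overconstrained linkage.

M = 1

L=1 J1=0 J2=0
add link → L=2 J1=0 J2=0
P@0,1 dof=1 J1 → L=2 J1=1 J2=0
add link → L=3 J1=1 J2=0
PS@1,2 dof=2 J2 → L=3 J1=1 J2=1
add link → L=4 J1=1 J2=1
PS@2,3 dof=2 J2 → L=4 J1=1 J2=2
C@1,3 dof=2 J2 → L=4 J1=1 J2=3
R@3,0 dof=1 J1 → L=4 J1=2 J2=3
add link → L=5 J1=2 J2=3
R@4,1 dof=1 J1 → L=5 J1=3 J2=3
R@4,3 dof=1 J1 → L=5 J1=4 J2=3
M=3(L−1)−2J1−J2=3·4−2·4−3=1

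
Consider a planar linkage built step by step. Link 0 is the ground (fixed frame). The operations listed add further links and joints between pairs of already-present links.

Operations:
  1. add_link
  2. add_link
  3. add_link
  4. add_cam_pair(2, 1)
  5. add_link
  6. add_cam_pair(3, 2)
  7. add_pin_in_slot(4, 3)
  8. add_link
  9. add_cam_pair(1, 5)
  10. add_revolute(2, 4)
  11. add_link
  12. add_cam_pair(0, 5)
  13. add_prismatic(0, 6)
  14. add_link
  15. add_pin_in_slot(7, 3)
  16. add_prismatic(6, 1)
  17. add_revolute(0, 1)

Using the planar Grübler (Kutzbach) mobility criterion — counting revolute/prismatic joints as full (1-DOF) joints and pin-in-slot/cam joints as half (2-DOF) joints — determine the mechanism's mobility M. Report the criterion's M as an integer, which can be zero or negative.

ground; <1,0,0>
#1 <2,0,0>
#2 <3,0,0>
#3 <4,0,0>
C:2↔1 J2 <4,0,1>
#4 <5,0,1>
C:3↔2 J2 <5,0,2>
PS:4↔3 J2 <5,0,3>
#5 <6,0,3>
C:1↔5 J2 <6,0,4>
R:2↔4 J1 <6,1,4>
#6 <7,1,4>
C:0↔5 J2 <7,1,5>
P:0↔6 J1 <7,2,5>
#7 <8,2,5>
PS:7↔3 J2 <8,2,6>
P:6↔1 J1 <8,3,6>
R:0↔1 J1 <8,4,6>
3×7 − 2×4 − 1×6 = 7

M = 7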